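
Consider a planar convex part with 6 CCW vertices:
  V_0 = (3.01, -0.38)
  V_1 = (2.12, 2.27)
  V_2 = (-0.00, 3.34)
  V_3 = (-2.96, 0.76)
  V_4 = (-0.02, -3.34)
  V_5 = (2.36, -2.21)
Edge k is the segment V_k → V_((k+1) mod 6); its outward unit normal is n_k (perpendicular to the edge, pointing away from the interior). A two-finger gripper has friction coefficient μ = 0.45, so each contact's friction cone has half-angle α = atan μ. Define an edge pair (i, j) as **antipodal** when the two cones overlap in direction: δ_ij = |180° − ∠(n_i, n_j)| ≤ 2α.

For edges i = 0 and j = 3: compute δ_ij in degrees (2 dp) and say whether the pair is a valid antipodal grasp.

α = atan 0.45 = 24.23°;  2α = 48.46°
edge 0: e_0 = (-0.89, +2.65);  n_0 = (+0.9480, +0.3184)
edge 3: e_3 = (+2.94, -4.10);  n_3 = (-0.8127, -0.5827)
∠(n_0, n_3) = 162.92°
δ = |180° − 162.92°| = 17.08°
17.08° ≤ 2α = 48.46°  →  valid

δ = 17.08°, valid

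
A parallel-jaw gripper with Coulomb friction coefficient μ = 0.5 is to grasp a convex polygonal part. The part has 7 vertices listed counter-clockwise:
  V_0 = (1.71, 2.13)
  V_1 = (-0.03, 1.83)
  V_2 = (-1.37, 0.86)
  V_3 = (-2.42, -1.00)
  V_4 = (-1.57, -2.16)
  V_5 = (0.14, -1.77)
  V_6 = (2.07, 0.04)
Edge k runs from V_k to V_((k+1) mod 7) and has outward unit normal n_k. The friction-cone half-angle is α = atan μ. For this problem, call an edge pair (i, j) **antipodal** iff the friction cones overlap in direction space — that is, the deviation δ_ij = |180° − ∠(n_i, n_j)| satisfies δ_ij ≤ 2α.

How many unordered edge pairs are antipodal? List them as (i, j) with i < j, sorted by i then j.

α = atan 0.5 = 26.57°;  2α = 53.13°
n_0 = (-0.1699, +0.9855)
n_1 = (-0.5864, +0.8100)
n_2 = (-0.8708, +0.4916)
n_3 = (-0.8066, -0.5911)
n_4 = (+0.2224, -0.9750)
n_5 = (+0.6841, -0.7294)
n_6 = (+0.9855, +0.1697)
  (0,1): δ = 153.88°  ·
  (0,2): δ = 129.23°  ·
  (0,3): δ = 63.55°  ·
  (0,4): δ = 3.07°  ✓
  (0,5): δ = 33.38°  ✓
  (0,6): δ = 89.99°  ·
  (1,2): δ = 155.35°  ·
  (1,3): δ = 89.67°  ·
  (1,4): δ = 23.05°  ✓
  (1,5): δ = 7.26°  ✓
  (1,6): δ = 63.87°  ·
  (2,3): δ = 114.32°  ·
  (2,4): δ = 47.71°  ✓
  (2,5): δ = 17.39°  ✓
  (2,6): δ = 39.22°  ✓
  (3,4): δ = 113.38°  ·
  (3,5): δ = 83.07°  ·
  (3,6): δ = 26.46°  ✓
  (4,5): δ = 149.69°  ·
  (4,6): δ = 93.07°  ·
  (5,6): δ = 123.39°  ·
antipodal pairs: 8

count = 8; pairs: (0,4), (0,5), (1,4), (1,5), (2,4), (2,5), (2,6), (3,6)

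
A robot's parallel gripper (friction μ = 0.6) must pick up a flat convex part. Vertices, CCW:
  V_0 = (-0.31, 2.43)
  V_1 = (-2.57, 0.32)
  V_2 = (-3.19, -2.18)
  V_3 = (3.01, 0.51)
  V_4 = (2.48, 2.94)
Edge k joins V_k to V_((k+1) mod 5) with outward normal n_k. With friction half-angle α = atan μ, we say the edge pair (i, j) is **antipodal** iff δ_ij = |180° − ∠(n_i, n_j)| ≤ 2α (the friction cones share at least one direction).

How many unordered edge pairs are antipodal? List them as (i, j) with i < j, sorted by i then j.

α = atan 0.6 = 30.96°;  2α = 61.93°
n_0 = (-0.6824, +0.7309)
n_1 = (-0.9706, +0.2407)
n_2 = (+0.3980, -0.9174)
n_3 = (+0.9770, +0.2131)
n_4 = (-0.1798, +0.9837)
  (0,1): δ = 146.96°  ·
  (0,2): δ = 19.58°  ✓
  (0,3): δ = 59.27°  ✓
  (0,4): δ = 147.32°  ·
  (1,2): δ = 52.62°  ✓
  (1,3): δ = 26.23°  ✓
  (1,4): δ = 114.29°  ·
  (2,3): δ = 101.15°  ·
  (2,4): δ = 13.10°  ✓
  (3,4): δ = 91.94°  ·
antipodal pairs: 5

count = 5; pairs: (0,2), (0,3), (1,2), (1,3), (2,4)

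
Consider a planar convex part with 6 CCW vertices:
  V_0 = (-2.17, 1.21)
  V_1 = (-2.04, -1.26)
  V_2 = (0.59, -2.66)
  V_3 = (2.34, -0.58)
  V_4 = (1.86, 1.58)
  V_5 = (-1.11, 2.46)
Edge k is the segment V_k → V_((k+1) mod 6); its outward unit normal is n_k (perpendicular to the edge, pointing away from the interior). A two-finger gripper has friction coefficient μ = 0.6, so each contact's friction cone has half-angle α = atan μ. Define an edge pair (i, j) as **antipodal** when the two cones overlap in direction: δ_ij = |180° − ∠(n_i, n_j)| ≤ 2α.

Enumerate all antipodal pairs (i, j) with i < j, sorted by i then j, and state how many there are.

α = atan 0.6 = 30.96°;  2α = 61.93°
n_0 = (-0.9986, -0.0526)
n_1 = (-0.4699, -0.8827)
n_2 = (+0.7652, -0.6438)
n_3 = (+0.9762, +0.2169)
n_4 = (+0.2841, +0.9588)
n_5 = (-0.7627, +0.6468)
  (0,1): δ = 121.04°  ·
  (0,2): δ = 43.09°  ✓
  (0,3): δ = 9.52°  ✓
  (0,4): δ = 70.48°  ·
  (0,5): δ = 136.69°  ·
  (1,2): δ = 102.05°  ·
  (1,3): δ = 49.44°  ✓
  (1,4): δ = 11.52°  ✓
  (1,5): δ = 77.73°  ·
  (2,3): δ = 127.40°  ·
  (2,4): δ = 66.43°  ·
  (2,5): δ = 0.22°  ✓
  (3,4): δ = 119.03°  ·
  (3,5): δ = 52.83°  ✓
  (4,5): δ = 113.79°  ·
antipodal pairs: 6

count = 6; pairs: (0,2), (0,3), (1,3), (1,4), (2,5), (3,5)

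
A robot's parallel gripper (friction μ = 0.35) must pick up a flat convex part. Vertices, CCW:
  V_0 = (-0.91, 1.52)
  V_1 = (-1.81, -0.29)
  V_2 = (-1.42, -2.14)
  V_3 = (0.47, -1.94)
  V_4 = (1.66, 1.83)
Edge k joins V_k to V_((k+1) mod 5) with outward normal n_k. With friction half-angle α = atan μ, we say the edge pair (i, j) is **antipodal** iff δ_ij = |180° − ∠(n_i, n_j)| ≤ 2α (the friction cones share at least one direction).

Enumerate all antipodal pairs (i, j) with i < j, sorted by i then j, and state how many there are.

count = 3; pairs: (0,3), (1,3), (2,4)

α = atan 0.35 = 19.29°;  2α = 38.58°
n_0 = (-0.8954, +0.4452)
n_1 = (-0.9785, -0.2063)
n_2 = (+0.1052, -0.9944)
n_3 = (+0.9536, -0.3010)
n_4 = (-0.1198, +0.9928)
  (0,1): δ = 141.66°  ·
  (0,2): δ = 57.52°  ·
  (0,3): δ = 8.92°  ✓
  (0,4): δ = 123.32°  ·
  (1,2): δ = 95.86°  ·
  (1,3): δ = 29.42°  ✓
  (1,4): δ = 84.97°  ·
  (2,3): δ = 113.56°  ·
  (2,4): δ = 0.84°  ✓
  (3,4): δ = 65.60°  ·
antipodal pairs: 3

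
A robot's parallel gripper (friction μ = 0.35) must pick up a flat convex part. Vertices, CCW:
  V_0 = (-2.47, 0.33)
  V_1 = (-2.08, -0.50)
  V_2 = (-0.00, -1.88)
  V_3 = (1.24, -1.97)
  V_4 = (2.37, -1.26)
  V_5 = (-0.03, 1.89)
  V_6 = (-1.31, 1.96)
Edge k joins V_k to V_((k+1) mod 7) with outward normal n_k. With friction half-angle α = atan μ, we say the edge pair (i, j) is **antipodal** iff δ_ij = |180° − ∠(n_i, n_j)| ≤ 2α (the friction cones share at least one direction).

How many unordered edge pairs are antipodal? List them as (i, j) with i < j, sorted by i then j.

count = 6; pairs: (0,4), (1,4), (1,5), (2,5), (3,5), (3,6)

α = atan 0.35 = 19.29°;  2α = 38.58°
n_0 = (-0.9051, -0.4253)
n_1 = (-0.5528, -0.8333)
n_2 = (-0.0724, -0.9974)
n_3 = (+0.5320, -0.8467)
n_4 = (+0.7954, +0.6060)
n_5 = (+0.0546, +0.9985)
n_6 = (-0.8147, +0.5798)
  (0,1): δ = 148.73°  ·
  (0,2): δ = 119.32°  ·
  (0,3): δ = 83.03°  ·
  (0,4): δ = 12.14°  ✓
  (0,5): δ = 61.70°  ·
  (0,6): δ = 119.39°  ·
  (1,2): δ = 150.59°  ·
  (1,3): δ = 114.30°  ·
  (1,4): δ = 19.13°  ✓
  (1,5): δ = 30.43°  ✓
  (1,6): δ = 88.12°  ·
  (2,3): δ = 143.71°  ·
  (2,4): δ = 48.54°  ·
  (2,5): δ = 1.02°  ✓
  (2,6): δ = 58.71°  ·
  (3,4): δ = 84.84°  ·
  (3,5): δ = 35.27°  ✓
  (3,6): δ = 22.42°  ✓
  (4,5): δ = 130.43°  ·
  (4,6): δ = 72.74°  ·
  (5,6): δ = 122.31°  ·
antipodal pairs: 6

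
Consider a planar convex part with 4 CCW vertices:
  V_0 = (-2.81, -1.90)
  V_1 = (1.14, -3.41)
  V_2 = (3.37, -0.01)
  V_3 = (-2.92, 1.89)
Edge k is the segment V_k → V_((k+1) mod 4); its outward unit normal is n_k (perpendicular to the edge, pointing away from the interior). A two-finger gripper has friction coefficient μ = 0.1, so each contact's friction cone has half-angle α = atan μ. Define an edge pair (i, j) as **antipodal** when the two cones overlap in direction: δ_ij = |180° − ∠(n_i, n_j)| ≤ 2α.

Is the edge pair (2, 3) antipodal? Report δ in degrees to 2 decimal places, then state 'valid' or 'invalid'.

α = atan 0.1 = 5.71°;  2α = 11.42°
edge 2: e_2 = (-6.29, +1.90);  n_2 = (+0.2892, +0.9573)
edge 3: e_3 = (+0.11, -3.79);  n_3 = (-0.9996, -0.0290)
∠(n_2, n_3) = 108.47°
δ = |180° − 108.47°| = 71.53°
71.53° > 2α = 11.42°  →  invalid

δ = 71.53°, invalid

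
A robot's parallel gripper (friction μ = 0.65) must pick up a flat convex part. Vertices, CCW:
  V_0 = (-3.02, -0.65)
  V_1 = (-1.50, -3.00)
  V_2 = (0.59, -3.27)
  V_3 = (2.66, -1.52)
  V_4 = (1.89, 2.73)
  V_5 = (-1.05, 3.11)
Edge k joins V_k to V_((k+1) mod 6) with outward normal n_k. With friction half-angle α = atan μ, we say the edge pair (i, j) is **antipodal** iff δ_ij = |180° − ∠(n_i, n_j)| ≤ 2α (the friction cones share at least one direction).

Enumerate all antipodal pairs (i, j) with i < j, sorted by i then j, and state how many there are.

count = 6; pairs: (0,3), (0,4), (1,4), (2,4), (2,5), (3,5)

α = atan 0.65 = 33.02°;  2α = 66.05°
n_0 = (-0.8397, -0.5431)
n_1 = (-0.1281, -0.9918)
n_2 = (+0.6456, -0.7637)
n_3 = (+0.9840, +0.1783)
n_4 = (+0.1282, +0.9918)
n_5 = (-0.8858, +0.4641)
  (0,1): δ = 130.26°  ·
  (0,2): δ = 82.68°  ·
  (0,3): δ = 22.63°  ✓
  (0,4): δ = 49.74°  ✓
  (0,5): δ = 119.45°  ·
  (1,2): δ = 132.43°  ·
  (1,3): δ = 72.37°  ·
  (1,4): δ = 0.00°  ✓
  (1,5): δ = 69.71°  ·
  (2,3): δ = 119.94°  ·
  (2,4): δ = 47.58°  ✓
  (2,5): δ = 22.14°  ✓
  (3,4): δ = 107.63°  ·
  (3,5): δ = 37.92°  ✓
  (4,5): δ = 110.29°  ·
antipodal pairs: 6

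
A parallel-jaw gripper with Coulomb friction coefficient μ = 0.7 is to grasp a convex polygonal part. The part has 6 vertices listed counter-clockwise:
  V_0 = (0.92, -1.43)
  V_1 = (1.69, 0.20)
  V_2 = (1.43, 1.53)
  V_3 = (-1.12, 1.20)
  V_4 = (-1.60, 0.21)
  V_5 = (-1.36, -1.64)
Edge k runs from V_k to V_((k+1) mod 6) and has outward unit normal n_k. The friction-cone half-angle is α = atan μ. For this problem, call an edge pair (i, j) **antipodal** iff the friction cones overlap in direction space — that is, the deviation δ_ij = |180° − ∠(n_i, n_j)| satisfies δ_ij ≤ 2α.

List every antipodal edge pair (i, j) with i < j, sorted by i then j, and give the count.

count = 7; pairs: (0,2), (0,3), (0,4), (1,3), (1,4), (2,5), (3,5)

α = atan 0.7 = 34.99°;  2α = 69.98°
n_0 = (+0.9042, -0.4271)
n_1 = (+0.9814, +0.1919)
n_2 = (-0.1283, +0.9917)
n_3 = (-0.8998, +0.4363)
n_4 = (-0.9917, -0.1287)
n_5 = (+0.0917, -0.9958)
  (0,1): δ = 143.65°  ·
  (0,2): δ = 57.34°  ✓
  (0,3): δ = 0.58°  ✓
  (0,4): δ = 32.68°  ✓
  (0,5): δ = 120.55°  ·
  (1,2): δ = 93.69°  ·
  (1,3): δ = 36.93°  ✓
  (1,4): δ = 3.67°  ✓
  (1,5): δ = 84.20°  ·
  (2,3): δ = 123.24°  ·
  (2,4): δ = 89.98°  ·
  (2,5): δ = 2.11°  ✓
  (3,4): δ = 146.74°  ·
  (3,5): δ = 58.87°  ✓
  (4,5): δ = 92.13°  ·
antipodal pairs: 7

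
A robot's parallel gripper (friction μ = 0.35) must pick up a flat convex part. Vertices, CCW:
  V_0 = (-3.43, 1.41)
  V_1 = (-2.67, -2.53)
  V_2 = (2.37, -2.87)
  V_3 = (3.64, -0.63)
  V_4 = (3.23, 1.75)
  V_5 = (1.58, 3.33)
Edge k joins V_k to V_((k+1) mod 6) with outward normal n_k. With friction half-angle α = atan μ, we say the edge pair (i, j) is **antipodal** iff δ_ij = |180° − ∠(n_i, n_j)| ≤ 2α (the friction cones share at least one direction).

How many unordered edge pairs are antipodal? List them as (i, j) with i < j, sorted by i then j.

count = 3; pairs: (0,3), (0,4), (1,5)

α = atan 0.35 = 19.29°;  2α = 38.58°
n_0 = (-0.9819, -0.1894)
n_1 = (-0.0673, -0.9977)
n_2 = (+0.8699, -0.4932)
n_3 = (+0.9855, +0.1698)
n_4 = (+0.6916, +0.7223)
n_5 = (-0.3579, +0.9338)
  (0,1): δ = 104.78°  ·
  (0,2): δ = 40.47°  ·
  (0,3): δ = 1.14°  ✓
  (0,4): δ = 35.32°  ✓
  (0,5): δ = 100.05°  ·
  (1,2): δ = 115.69°  ·
  (1,3): δ = 76.37°  ·
  (1,4): δ = 39.90°  ·
  (1,5): δ = 24.83°  ✓
  (2,3): δ = 140.67°  ·
  (2,4): δ = 104.21°  ·
  (2,5): δ = 39.48°  ·
  (3,4): δ = 143.53°  ·
  (3,5): δ = 78.81°  ·
  (4,5): δ = 115.27°  ·
antipodal pairs: 3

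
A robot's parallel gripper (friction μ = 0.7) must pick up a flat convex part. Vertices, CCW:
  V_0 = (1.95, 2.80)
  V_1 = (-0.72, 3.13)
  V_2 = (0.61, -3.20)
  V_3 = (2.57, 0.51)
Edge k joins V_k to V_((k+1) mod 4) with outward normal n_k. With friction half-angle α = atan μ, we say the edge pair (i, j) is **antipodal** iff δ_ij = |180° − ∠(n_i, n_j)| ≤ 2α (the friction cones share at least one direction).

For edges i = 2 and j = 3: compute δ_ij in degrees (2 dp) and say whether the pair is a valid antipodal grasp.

α = atan 0.7 = 34.99°;  2α = 69.98°
edge 2: e_2 = (+1.96, +3.71);  n_2 = (+0.8842, -0.4671)
edge 3: e_3 = (-0.62, +2.29);  n_3 = (+0.9652, +0.2613)
∠(n_2, n_3) = 43.00°
δ = |180° − 43.00°| = 137.00°
137.00° > 2α = 69.98°  →  invalid

δ = 137.00°, invalid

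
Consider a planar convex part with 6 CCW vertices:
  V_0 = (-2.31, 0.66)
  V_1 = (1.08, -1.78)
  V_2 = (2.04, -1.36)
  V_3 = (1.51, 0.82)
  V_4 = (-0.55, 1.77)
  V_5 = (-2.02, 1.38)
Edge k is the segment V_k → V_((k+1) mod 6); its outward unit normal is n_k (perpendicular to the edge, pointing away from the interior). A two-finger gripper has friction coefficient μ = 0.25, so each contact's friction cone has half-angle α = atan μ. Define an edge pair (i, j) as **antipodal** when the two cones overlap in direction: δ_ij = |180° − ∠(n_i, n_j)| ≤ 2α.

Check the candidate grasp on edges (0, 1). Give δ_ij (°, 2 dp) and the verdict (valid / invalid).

α = atan 0.25 = 14.04°;  2α = 28.07°
edge 0: e_0 = (+3.39, -2.44);  n_0 = (-0.5842, -0.8116)
edge 1: e_1 = (+0.96, +0.42);  n_1 = (+0.4008, -0.9162)
∠(n_0, n_1) = 59.37°
δ = |180° − 59.37°| = 120.63°
120.63° > 2α = 28.07°  →  invalid

δ = 120.63°, invalid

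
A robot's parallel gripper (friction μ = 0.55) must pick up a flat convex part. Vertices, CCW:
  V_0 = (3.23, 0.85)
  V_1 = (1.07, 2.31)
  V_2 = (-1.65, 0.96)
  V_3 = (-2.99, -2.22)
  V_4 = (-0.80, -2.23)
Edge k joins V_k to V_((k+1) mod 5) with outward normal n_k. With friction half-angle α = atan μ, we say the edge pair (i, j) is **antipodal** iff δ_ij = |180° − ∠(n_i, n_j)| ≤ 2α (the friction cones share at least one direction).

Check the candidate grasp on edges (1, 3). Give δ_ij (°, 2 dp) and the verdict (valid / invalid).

α = atan 0.55 = 28.81°;  2α = 57.62°
edge 1: e_1 = (-2.72, -1.35);  n_1 = (-0.4446, +0.8957)
edge 3: e_3 = (+2.19, -0.01);  n_3 = (-0.0046, -1.0000)
∠(n_1, n_3) = 153.34°
δ = |180° − 153.34°| = 26.66°
26.66° ≤ 2α = 57.62°  →  valid

δ = 26.66°, valid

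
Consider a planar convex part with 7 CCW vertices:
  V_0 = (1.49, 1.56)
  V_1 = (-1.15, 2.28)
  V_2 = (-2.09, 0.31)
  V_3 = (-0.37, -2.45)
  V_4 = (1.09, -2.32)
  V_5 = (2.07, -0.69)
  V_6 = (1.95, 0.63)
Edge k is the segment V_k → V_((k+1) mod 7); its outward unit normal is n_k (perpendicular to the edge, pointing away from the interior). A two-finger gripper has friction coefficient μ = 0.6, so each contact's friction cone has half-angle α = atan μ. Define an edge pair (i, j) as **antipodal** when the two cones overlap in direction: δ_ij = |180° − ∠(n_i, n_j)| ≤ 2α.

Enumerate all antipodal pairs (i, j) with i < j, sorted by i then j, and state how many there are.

α = atan 0.6 = 30.96°;  2α = 61.93°
n_0 = (+0.2631, +0.9648)
n_1 = (-0.9025, +0.4306)
n_2 = (-0.8487, -0.5289)
n_3 = (+0.0887, -0.9961)
n_4 = (+0.8570, -0.5153)
n_5 = (+0.9959, +0.0905)
n_6 = (+0.8963, +0.4434)
  (0,1): δ = 100.25°  ·
  (0,2): δ = 42.81°  ✓
  (0,3): δ = 20.34°  ✓
  (0,4): δ = 74.24°  ·
  (0,5): δ = 110.45°  ·
  (0,6): δ = 131.57°  ·
  (1,2): δ = 122.56°  ·
  (1,3): δ = 59.40°  ✓
  (1,4): δ = 5.51°  ✓
  (1,5): δ = 30.70°  ✓
  (1,6): δ = 51.83°  ✓
  (2,3): δ = 116.84°  ·
  (2,4): δ = 62.95°  ·
  (2,5): δ = 26.74°  ✓
  (2,6): δ = 5.61°  ✓
  (3,4): δ = 126.10°  ·
  (3,5): δ = 89.89°  ·
  (3,6): δ = 68.77°  ·
  (4,5): δ = 143.79°  ·
  (4,6): δ = 122.67°  ·
  (5,6): δ = 158.88°  ·
antipodal pairs: 8

count = 8; pairs: (0,2), (0,3), (1,3), (1,4), (1,5), (1,6), (2,5), (2,6)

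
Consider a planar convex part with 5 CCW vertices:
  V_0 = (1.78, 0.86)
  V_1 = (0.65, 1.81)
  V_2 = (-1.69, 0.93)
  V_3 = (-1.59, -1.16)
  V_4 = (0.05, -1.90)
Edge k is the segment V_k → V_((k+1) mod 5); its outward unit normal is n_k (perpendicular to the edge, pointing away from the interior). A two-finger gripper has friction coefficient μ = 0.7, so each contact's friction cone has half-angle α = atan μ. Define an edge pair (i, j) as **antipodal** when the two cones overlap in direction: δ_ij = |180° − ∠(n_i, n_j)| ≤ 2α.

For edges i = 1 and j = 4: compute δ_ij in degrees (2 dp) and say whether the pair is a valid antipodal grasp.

α = atan 0.7 = 34.99°;  2α = 69.98°
edge 1: e_1 = (-2.34, -0.88);  n_1 = (-0.3520, +0.9360)
edge 4: e_4 = (+1.73, +2.76);  n_4 = (+0.8473, -0.5311)
∠(n_1, n_4) = 142.69°
δ = |180° − 142.69°| = 37.31°
37.31° ≤ 2α = 69.98°  →  valid

δ = 37.31°, valid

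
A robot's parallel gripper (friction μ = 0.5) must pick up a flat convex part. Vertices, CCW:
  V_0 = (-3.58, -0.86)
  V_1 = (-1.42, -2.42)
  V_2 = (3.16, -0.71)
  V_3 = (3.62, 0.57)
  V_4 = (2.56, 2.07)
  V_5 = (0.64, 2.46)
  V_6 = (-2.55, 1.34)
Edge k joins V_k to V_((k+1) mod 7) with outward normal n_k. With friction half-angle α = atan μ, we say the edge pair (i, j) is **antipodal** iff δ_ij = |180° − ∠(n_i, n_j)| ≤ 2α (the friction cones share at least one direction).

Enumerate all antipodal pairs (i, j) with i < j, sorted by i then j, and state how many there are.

α = atan 0.5 = 26.57°;  2α = 53.13°
n_0 = (-0.5855, -0.8107)
n_1 = (+0.3498, -0.9368)
n_2 = (+0.9411, -0.3382)
n_3 = (+0.8167, +0.5771)
n_4 = (+0.1991, +0.9800)
n_5 = (-0.3313, +0.9435)
n_6 = (-0.9057, +0.4240)
  (0,1): δ = 123.69°  ·
  (0,2): δ = 73.93°  ·
  (0,3): δ = 18.91°  ✓
  (0,4): δ = 24.36°  ✓
  (0,5): δ = 55.18°  ·
  (0,6): δ = 100.75°  ·
  (1,2): δ = 130.24°  ·
  (1,3): δ = 75.23°  ·
  (1,4): δ = 31.96°  ✓
  (1,5): δ = 1.13°  ✓
  (1,6): δ = 44.44°  ✓
  (2,3): δ = 124.99°  ·
  (2,4): δ = 81.71°  ·
  (2,5): δ = 50.89°  ✓
  (2,6): δ = 5.32°  ✓
  (3,4): δ = 136.73°  ·
  (3,5): δ = 105.90°  ·
  (3,6): δ = 60.34°  ·
  (4,5): δ = 149.17°  ·
  (4,6): δ = 103.61°  ·
  (5,6): δ = 134.43°  ·
antipodal pairs: 7

count = 7; pairs: (0,3), (0,4), (1,4), (1,5), (1,6), (2,5), (2,6)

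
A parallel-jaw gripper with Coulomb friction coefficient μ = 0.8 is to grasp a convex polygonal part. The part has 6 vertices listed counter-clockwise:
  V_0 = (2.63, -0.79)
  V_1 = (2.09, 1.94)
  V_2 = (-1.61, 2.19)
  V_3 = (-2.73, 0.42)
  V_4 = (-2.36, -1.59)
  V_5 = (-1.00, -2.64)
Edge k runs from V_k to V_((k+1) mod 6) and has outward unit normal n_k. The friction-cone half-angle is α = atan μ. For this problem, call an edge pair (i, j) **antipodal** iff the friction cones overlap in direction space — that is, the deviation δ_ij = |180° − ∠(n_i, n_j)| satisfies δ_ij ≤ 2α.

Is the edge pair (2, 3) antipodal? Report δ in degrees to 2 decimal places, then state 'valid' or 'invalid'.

α = atan 0.8 = 38.66°;  2α = 77.32°
edge 2: e_2 = (-1.12, -1.77);  n_2 = (-0.8450, +0.5347)
edge 3: e_3 = (+0.37, -2.01);  n_3 = (-0.9835, -0.1810)
∠(n_2, n_3) = 42.75°
δ = |180° − 42.75°| = 137.25°
137.25° > 2α = 77.32°  →  invalid

δ = 137.25°, invalid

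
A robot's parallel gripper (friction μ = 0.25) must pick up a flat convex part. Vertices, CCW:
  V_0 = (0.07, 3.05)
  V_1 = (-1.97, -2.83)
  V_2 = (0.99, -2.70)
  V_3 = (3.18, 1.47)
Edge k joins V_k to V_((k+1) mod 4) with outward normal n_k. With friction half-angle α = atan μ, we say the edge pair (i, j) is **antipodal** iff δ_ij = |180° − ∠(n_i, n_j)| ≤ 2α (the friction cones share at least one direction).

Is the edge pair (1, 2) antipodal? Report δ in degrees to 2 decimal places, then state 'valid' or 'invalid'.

α = atan 0.25 = 14.04°;  2α = 28.07°
edge 1: e_1 = (+2.96, +0.13);  n_1 = (+0.0439, -0.9990)
edge 2: e_2 = (+2.19, +4.17);  n_2 = (+0.8853, -0.4650)
∠(n_1, n_2) = 59.78°
δ = |180° − 59.78°| = 120.22°
120.22° > 2α = 28.07°  →  invalid

δ = 120.22°, invalid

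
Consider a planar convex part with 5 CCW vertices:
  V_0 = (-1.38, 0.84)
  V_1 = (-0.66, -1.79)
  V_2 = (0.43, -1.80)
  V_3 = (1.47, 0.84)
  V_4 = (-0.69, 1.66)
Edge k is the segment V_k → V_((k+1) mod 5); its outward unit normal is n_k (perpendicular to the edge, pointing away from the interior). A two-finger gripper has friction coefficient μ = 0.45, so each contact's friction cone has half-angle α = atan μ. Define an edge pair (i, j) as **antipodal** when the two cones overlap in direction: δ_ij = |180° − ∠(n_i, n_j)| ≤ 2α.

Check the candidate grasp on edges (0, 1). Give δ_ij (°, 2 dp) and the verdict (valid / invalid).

δ = 105.84°, invalid

α = atan 0.45 = 24.23°;  2α = 48.46°
edge 0: e_0 = (+0.72, -2.63);  n_0 = (-0.9645, -0.2640)
edge 1: e_1 = (+1.09, -0.01);  n_1 = (-0.0092, -1.0000)
∠(n_0, n_1) = 74.16°
δ = |180° − 74.16°| = 105.84°
105.84° > 2α = 48.46°  →  invalid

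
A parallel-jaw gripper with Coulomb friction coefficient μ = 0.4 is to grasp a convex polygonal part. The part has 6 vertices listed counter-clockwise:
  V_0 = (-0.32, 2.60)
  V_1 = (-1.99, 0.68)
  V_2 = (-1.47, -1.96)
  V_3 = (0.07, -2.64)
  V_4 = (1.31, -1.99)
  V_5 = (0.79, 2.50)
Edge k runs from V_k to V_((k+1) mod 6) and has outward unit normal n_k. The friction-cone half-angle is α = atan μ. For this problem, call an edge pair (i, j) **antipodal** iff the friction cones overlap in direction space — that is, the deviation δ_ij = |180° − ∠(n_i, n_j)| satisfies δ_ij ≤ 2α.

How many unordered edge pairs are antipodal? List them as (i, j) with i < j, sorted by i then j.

α = atan 0.4 = 21.80°;  2α = 43.60°
n_0 = (-0.7545, +0.6563)
n_1 = (-0.9811, -0.1933)
n_2 = (-0.4039, -0.9148)
n_3 = (+0.4643, -0.8857)
n_4 = (+0.9934, +0.1150)
n_5 = (+0.0897, +0.9960)
  (0,1): δ = 127.84°  ·
  (0,2): δ = 72.81°  ·
  (0,3): δ = 21.32°  ✓
  (0,4): δ = 47.62°  ·
  (0,5): δ = 125.87°  ·
  (1,2): δ = 124.97°  ·
  (1,3): δ = 73.48°  ·
  (1,4): δ = 4.54°  ✓
  (1,5): δ = 73.71°  ·
  (2,3): δ = 128.51°  ·
  (2,4): δ = 59.57°  ·
  (2,5): δ = 18.68°  ✓
  (3,4): δ = 111.06°  ·
  (3,5): δ = 32.81°  ✓
  (4,5): δ = 101.75°  ·
antipodal pairs: 4

count = 4; pairs: (0,3), (1,4), (2,5), (3,5)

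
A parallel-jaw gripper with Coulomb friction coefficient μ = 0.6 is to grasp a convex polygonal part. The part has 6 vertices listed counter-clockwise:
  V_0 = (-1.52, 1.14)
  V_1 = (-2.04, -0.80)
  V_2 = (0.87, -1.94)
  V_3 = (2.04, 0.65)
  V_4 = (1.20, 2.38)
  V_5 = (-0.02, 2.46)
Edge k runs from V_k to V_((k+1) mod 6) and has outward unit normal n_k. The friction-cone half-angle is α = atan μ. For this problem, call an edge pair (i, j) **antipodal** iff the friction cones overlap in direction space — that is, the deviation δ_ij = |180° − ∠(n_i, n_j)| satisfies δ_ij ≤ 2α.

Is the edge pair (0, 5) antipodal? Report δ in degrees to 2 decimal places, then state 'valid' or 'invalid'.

δ = 146.35°, invalid

α = atan 0.6 = 30.96°;  2α = 61.93°
edge 0: e_0 = (-0.52, -1.94);  n_0 = (-0.9659, +0.2589)
edge 5: e_5 = (-1.50, -1.32);  n_5 = (-0.6606, +0.7507)
∠(n_0, n_5) = 33.65°
δ = |180° − 33.65°| = 146.35°
146.35° > 2α = 61.93°  →  invalid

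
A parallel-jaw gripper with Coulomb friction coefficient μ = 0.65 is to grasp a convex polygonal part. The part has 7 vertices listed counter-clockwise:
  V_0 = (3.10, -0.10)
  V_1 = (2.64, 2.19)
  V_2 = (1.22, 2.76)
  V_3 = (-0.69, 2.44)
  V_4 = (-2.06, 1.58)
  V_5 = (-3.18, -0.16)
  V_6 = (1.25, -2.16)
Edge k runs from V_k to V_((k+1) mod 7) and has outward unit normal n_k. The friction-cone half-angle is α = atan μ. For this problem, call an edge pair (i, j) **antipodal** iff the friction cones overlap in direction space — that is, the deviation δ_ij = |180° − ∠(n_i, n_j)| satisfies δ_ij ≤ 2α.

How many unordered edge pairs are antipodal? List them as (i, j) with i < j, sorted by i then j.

count = 8; pairs: (0,4), (0,5), (1,5), (2,5), (2,6), (3,5), (3,6), (4,6)

α = atan 0.65 = 33.02°;  2α = 66.05°
n_0 = (+0.9804, +0.1969)
n_1 = (+0.3725, +0.9280)
n_2 = (-0.1652, +0.9863)
n_3 = (-0.5317, +0.8470)
n_4 = (-0.8409, +0.5412)
n_5 = (-0.4115, -0.9114)
n_6 = (+0.7440, -0.6682)
  (0,1): δ = 123.23°  ·
  (0,2): δ = 91.85°  ·
  (0,3): δ = 69.24°  ·
  (0,4): δ = 44.13°  ✓
  (0,5): δ = 54.34°  ✓
  (0,6): δ = 126.72°  ·
  (1,2): δ = 148.62°  ·
  (1,3): δ = 126.01°  ·
  (1,4): δ = 100.90°  ·
  (1,5): δ = 2.43°  ✓
  (1,6): δ = 69.95°  ·
  (2,3): δ = 157.39°  ·
  (2,4): δ = 132.28°  ·
  (2,5): δ = 33.81°  ✓
  (2,6): δ = 38.56°  ✓
  (3,4): δ = 154.89°  ·
  (3,5): δ = 56.42°  ✓
  (3,6): δ = 15.96°  ✓
  (4,5): δ = 81.53°  ·
  (4,6): δ = 9.16°  ✓
  (5,6): δ = 107.63°  ·
antipodal pairs: 8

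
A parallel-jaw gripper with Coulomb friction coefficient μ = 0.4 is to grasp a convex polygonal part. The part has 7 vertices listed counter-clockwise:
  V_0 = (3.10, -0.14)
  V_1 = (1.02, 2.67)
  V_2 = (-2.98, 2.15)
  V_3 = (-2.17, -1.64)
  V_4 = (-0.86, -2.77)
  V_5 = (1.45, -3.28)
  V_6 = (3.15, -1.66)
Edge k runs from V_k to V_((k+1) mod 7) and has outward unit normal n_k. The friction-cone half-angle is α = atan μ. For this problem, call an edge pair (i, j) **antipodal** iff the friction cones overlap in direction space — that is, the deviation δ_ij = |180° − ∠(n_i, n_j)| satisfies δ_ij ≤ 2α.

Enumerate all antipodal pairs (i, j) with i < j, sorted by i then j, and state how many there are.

α = atan 0.4 = 21.80°;  2α = 43.60°
n_0 = (+0.8038, +0.5950)
n_1 = (-0.1289, +0.9917)
n_2 = (-0.9779, -0.2090)
n_3 = (-0.6532, -0.7572)
n_4 = (-0.2156, -0.9765)
n_5 = (+0.6899, -0.7239)
n_6 = (+0.9995, +0.0329)
  (0,1): δ = 119.10°  ·
  (0,2): δ = 24.45°  ✓
  (0,3): δ = 12.71°  ✓
  (0,4): δ = 41.04°  ✓
  (0,5): δ = 97.11°  ·
  (0,6): δ = 145.37°  ·
  (1,2): δ = 85.34°  ·
  (1,3): δ = 48.19°  ·
  (1,4): δ = 19.86°  ✓
  (1,5): δ = 36.21°  ✓
  (1,6): δ = 84.48°  ·
  (2,3): δ = 142.84°  ·
  (2,4): δ = 114.51°  ·
  (2,5): δ = 58.44°  ·
  (2,6): δ = 10.18°  ✓
  (3,4): δ = 151.67°  ·
  (3,5): δ = 95.60°  ·
  (3,6): δ = 47.34°  ·
  (4,5): δ = 123.93°  ·
  (4,6): δ = 75.67°  ·
  (5,6): δ = 131.74°  ·
antipodal pairs: 6

count = 6; pairs: (0,2), (0,3), (0,4), (1,4), (1,5), (2,6)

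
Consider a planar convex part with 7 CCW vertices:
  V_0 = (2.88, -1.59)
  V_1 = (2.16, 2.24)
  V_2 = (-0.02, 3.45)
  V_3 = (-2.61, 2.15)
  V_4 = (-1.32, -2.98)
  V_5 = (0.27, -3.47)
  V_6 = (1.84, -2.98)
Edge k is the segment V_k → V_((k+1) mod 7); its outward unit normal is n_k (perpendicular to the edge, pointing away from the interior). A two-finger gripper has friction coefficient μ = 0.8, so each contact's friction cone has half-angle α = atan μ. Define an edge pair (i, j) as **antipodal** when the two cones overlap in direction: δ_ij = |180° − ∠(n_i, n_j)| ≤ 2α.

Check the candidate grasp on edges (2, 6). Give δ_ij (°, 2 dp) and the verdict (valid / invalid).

δ = 26.54°, valid

α = atan 0.8 = 38.66°;  2α = 77.32°
edge 2: e_2 = (-2.59, -1.30);  n_2 = (-0.4486, +0.8937)
edge 6: e_6 = (+1.04, +1.39);  n_6 = (+0.8007, -0.5991)
∠(n_2, n_6) = 153.46°
δ = |180° − 153.46°| = 26.54°
26.54° ≤ 2α = 77.32°  →  valid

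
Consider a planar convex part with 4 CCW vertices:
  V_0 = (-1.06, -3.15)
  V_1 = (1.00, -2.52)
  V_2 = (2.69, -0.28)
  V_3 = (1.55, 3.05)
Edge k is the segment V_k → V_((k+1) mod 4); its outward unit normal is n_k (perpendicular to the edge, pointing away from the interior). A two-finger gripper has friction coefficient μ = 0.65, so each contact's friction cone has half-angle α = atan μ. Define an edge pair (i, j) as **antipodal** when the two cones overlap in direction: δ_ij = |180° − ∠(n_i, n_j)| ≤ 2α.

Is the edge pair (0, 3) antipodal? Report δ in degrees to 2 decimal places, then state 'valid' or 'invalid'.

α = atan 0.65 = 33.02°;  2α = 66.05°
edge 0: e_0 = (+2.06, +0.63);  n_0 = (+0.2925, -0.9563)
edge 3: e_3 = (-2.61, -6.20);  n_3 = (-0.9217, +0.3880)
∠(n_0, n_3) = 129.83°
δ = |180° − 129.83°| = 50.17°
50.17° ≤ 2α = 66.05°  →  valid

δ = 50.17°, valid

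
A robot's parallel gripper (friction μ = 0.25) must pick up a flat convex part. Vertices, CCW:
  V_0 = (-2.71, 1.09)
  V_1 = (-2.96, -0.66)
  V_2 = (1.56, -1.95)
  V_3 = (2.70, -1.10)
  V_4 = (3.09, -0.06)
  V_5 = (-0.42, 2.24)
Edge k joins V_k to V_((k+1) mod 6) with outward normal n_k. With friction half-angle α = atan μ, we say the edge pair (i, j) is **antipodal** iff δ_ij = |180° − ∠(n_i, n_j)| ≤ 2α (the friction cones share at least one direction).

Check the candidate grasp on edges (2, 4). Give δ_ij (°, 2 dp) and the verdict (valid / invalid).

δ = 69.94°, invalid

α = atan 0.25 = 14.04°;  2α = 28.07°
edge 2: e_2 = (+1.14, +0.85);  n_2 = (+0.5977, -0.8017)
edge 4: e_4 = (-3.51, +2.30);  n_4 = (+0.5481, +0.8364)
∠(n_2, n_4) = 110.06°
δ = |180° − 110.06°| = 69.94°
69.94° > 2α = 28.07°  →  invalid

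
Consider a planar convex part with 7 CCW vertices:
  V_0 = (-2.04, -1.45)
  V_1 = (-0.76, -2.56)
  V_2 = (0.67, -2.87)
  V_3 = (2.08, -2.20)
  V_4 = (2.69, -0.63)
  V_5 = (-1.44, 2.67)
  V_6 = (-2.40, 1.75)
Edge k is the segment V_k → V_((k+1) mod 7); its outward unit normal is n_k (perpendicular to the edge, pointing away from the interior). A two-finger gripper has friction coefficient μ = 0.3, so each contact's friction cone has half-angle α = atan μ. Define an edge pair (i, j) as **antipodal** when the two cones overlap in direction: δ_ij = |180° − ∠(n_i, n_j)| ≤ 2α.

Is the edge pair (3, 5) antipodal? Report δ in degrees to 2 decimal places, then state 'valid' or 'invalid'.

α = atan 0.3 = 16.70°;  2α = 33.40°
edge 3: e_3 = (+0.61, +1.57);  n_3 = (+0.9321, -0.3622)
edge 5: e_5 = (-0.96, -0.92);  n_5 = (-0.6919, +0.7220)
∠(n_3, n_5) = 155.01°
δ = |180° − 155.01°| = 24.99°
24.99° ≤ 2α = 33.40°  →  valid

δ = 24.99°, valid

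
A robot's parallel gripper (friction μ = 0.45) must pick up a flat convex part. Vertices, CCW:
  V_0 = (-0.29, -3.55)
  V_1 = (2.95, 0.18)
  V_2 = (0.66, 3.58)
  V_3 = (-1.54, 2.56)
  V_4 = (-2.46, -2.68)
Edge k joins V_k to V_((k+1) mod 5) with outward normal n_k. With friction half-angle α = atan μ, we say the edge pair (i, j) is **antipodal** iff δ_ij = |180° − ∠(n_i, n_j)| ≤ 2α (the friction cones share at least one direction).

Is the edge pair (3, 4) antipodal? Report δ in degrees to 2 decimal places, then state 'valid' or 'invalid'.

α = atan 0.45 = 24.23°;  2α = 48.46°
edge 3: e_3 = (-0.92, -5.24);  n_3 = (-0.9849, +0.1729)
edge 4: e_4 = (+2.17, -0.87);  n_4 = (-0.3721, -0.9282)
∠(n_3, n_4) = 78.11°
δ = |180° − 78.11°| = 101.89°
101.89° > 2α = 48.46°  →  invalid

δ = 101.89°, invalid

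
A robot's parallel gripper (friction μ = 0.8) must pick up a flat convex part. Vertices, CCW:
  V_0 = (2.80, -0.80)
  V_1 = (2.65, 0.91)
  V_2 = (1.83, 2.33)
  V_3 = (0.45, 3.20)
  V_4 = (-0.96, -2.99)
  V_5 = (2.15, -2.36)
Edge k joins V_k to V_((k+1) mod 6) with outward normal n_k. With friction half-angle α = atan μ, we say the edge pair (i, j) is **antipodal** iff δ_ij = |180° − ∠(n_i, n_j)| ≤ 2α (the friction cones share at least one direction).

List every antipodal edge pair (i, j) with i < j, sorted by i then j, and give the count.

count = 7; pairs: (0,3), (1,3), (1,4), (2,3), (2,4), (3,4), (3,5)

α = atan 0.8 = 38.66°;  2α = 77.32°
n_0 = (+0.9962, +0.0874)
n_1 = (+0.8660, +0.5001)
n_2 = (+0.5333, +0.8459)
n_3 = (-0.9750, +0.2221)
n_4 = (+0.1985, -0.9801)
n_5 = (+0.9231, -0.3846)
  (0,1): δ = 155.01°  ·
  (0,2): δ = 127.24°  ·
  (0,3): δ = 17.85°  ✓
  (0,4): δ = 96.44°  ·
  (0,5): δ = 152.37°  ·
  (1,2): δ = 152.23°  ·
  (1,3): δ = 42.84°  ✓
  (1,4): δ = 71.45°  ✓
  (1,5): δ = 127.38°  ·
  (2,3): δ = 70.60°  ✓
  (2,4): δ = 43.68°  ✓
  (2,5): δ = 99.61°  ·
  (3,4): δ = 65.72°  ✓
  (3,5): δ = 9.79°  ✓
  (4,5): δ = 124.07°  ·
antipodal pairs: 7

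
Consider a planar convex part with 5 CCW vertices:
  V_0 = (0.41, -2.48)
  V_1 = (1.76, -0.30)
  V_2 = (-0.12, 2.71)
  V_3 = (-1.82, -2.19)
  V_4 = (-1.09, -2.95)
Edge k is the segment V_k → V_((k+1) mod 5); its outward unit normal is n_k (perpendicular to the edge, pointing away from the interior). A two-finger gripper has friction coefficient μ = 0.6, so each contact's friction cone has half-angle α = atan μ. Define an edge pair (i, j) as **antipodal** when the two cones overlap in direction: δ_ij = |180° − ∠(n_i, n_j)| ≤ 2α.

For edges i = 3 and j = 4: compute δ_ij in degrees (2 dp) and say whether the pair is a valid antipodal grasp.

δ = 116.45°, invalid

α = atan 0.6 = 30.96°;  2α = 61.93°
edge 3: e_3 = (+0.73, -0.76);  n_3 = (-0.7212, -0.6927)
edge 4: e_4 = (+1.50, +0.47);  n_4 = (+0.2990, -0.9543)
∠(n_3, n_4) = 63.55°
δ = |180° − 63.55°| = 116.45°
116.45° > 2α = 61.93°  →  invalid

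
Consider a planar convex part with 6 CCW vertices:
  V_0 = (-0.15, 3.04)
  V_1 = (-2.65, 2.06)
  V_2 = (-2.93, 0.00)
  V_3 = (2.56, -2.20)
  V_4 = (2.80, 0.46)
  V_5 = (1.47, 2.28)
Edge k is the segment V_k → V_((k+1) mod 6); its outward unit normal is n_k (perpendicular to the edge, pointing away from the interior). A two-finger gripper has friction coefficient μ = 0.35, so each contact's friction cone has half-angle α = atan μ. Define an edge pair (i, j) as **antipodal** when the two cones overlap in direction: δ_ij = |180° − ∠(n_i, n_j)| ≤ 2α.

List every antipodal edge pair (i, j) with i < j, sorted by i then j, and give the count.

count = 3; pairs: (1,3), (2,4), (2,5)

α = atan 0.35 = 19.29°;  2α = 38.58°
n_0 = (-0.3650, +0.9310)
n_1 = (-0.9909, +0.1347)
n_2 = (-0.3720, -0.9282)
n_3 = (+0.9960, -0.0899)
n_4 = (+0.8074, +0.5900)
n_5 = (+0.4247, +0.9053)
  (0,1): δ = 119.15°  ·
  (0,2): δ = 43.24°  ·
  (0,3): δ = 63.44°  ·
  (0,4): δ = 104.75°  ·
  (0,5): δ = 133.46°  ·
  (1,2): δ = 104.10°  ·
  (1,3): δ = 2.58°  ✓
  (1,4): δ = 43.90°  ·
  (1,5): δ = 72.61°  ·
  (2,3): δ = 73.32°  ·
  (2,4): δ = 32.00°  ✓
  (2,5): δ = 3.30°  ✓
  (3,4): δ = 138.69°  ·
  (3,5): δ = 109.98°  ·
  (4,5): δ = 151.29°  ·
antipodal pairs: 3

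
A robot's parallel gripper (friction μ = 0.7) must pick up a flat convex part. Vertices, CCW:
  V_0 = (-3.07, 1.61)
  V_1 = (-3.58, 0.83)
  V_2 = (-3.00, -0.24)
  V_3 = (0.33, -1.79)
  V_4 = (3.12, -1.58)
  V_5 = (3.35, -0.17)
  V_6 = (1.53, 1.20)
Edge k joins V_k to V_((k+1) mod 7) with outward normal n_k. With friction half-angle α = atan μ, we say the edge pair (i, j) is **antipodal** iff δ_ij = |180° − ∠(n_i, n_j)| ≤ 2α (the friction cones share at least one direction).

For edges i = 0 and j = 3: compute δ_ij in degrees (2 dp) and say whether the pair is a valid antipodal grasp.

α = atan 0.7 = 34.99°;  2α = 69.98°
edge 0: e_0 = (-0.51, -0.78);  n_0 = (-0.8370, +0.5472)
edge 3: e_3 = (+2.79, +0.21);  n_3 = (+0.0751, -0.9972)
∠(n_0, n_3) = 127.48°
δ = |180° − 127.48°| = 52.52°
52.52° ≤ 2α = 69.98°  →  valid

δ = 52.52°, valid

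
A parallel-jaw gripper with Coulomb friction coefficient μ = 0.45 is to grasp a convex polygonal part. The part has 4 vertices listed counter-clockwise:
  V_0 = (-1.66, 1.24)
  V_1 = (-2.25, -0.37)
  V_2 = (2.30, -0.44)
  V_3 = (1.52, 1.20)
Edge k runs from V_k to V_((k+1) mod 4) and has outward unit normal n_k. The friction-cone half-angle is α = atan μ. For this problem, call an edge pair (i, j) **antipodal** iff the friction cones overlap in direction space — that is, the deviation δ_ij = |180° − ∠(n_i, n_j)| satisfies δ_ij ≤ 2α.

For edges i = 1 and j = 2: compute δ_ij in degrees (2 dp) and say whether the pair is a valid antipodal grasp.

α = atan 0.45 = 24.23°;  2α = 48.46°
edge 1: e_1 = (+4.55, -0.07);  n_1 = (-0.0154, -0.9999)
edge 2: e_2 = (-0.78, +1.64);  n_2 = (+0.9031, +0.4295)
∠(n_1, n_2) = 116.32°
δ = |180° − 116.32°| = 63.68°
63.68° > 2α = 48.46°  →  invalid

δ = 63.68°, invalid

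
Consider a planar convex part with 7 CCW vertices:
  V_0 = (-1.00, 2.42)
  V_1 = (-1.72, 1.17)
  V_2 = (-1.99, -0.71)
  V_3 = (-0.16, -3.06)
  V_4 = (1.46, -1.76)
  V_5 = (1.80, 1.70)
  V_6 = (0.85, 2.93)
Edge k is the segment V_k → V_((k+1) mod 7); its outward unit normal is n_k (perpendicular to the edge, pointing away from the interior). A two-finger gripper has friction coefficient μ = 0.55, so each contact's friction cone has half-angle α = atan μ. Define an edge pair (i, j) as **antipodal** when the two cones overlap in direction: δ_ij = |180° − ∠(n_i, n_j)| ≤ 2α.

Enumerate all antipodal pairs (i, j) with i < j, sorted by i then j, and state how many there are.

α = atan 0.55 = 28.81°;  2α = 57.62°
n_0 = (-0.8665, +0.4991)
n_1 = (-0.9898, +0.1422)
n_2 = (-0.7890, -0.6144)
n_3 = (+0.6259, -0.7799)
n_4 = (+0.9952, -0.0978)
n_5 = (+0.7914, +0.6113)
n_6 = (-0.2658, +0.9640)
  (0,1): δ = 158.23°  ·
  (0,2): δ = 112.15°  ·
  (0,3): δ = 21.31°  ✓
  (0,4): δ = 24.33°  ✓
  (0,5): δ = 67.62°  ·
  (0,6): δ = 135.35°  ·
  (1,2): δ = 133.92°  ·
  (1,3): δ = 43.08°  ✓
  (1,4): δ = 2.56°  ✓
  (1,5): δ = 45.85°  ✓
  (1,6): δ = 113.59°  ·
  (2,3): δ = 89.16°  ·
  (2,4): δ = 43.52°  ✓
  (2,5): δ = 0.23°  ✓
  (2,6): δ = 67.50°  ·
  (3,4): δ = 134.36°  ·
  (3,5): δ = 91.06°  ·
  (3,6): δ = 23.33°  ✓
  (4,5): δ = 136.71°  ·
  (4,6): δ = 68.98°  ·
  (5,6): δ = 112.27°  ·
antipodal pairs: 8

count = 8; pairs: (0,3), (0,4), (1,3), (1,4), (1,5), (2,4), (2,5), (3,6)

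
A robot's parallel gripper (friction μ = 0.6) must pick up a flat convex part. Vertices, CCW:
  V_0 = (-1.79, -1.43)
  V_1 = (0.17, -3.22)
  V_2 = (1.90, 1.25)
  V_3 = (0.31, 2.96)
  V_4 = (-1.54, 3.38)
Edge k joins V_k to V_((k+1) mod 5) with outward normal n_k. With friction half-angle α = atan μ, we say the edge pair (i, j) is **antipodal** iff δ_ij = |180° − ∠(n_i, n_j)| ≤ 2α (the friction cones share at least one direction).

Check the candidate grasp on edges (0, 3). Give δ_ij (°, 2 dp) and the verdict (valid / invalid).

δ = 29.61°, valid

α = atan 0.6 = 30.96°;  2α = 61.93°
edge 0: e_0 = (+1.96, -1.79);  n_0 = (-0.6744, -0.7384)
edge 3: e_3 = (-1.85, +0.42);  n_3 = (+0.2214, +0.9752)
∠(n_0, n_3) = 150.39°
δ = |180° − 150.39°| = 29.61°
29.61° ≤ 2α = 61.93°  →  valid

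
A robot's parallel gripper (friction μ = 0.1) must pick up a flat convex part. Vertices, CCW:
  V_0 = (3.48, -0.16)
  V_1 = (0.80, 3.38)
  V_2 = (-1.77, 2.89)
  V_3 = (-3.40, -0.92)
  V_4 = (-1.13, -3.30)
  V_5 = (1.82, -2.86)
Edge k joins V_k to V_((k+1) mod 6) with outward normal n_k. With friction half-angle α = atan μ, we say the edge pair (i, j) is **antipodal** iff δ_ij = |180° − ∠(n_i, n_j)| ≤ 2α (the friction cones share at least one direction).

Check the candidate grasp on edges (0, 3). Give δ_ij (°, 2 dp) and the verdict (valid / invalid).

δ = 6.52°, valid

α = atan 0.1 = 5.71°;  2α = 11.42°
edge 0: e_0 = (-2.68, +3.54);  n_0 = (+0.7973, +0.6036)
edge 3: e_3 = (+2.27, -2.38);  n_3 = (-0.7236, -0.6902)
∠(n_0, n_3) = 173.48°
δ = |180° − 173.48°| = 6.52°
6.52° ≤ 2α = 11.42°  →  valid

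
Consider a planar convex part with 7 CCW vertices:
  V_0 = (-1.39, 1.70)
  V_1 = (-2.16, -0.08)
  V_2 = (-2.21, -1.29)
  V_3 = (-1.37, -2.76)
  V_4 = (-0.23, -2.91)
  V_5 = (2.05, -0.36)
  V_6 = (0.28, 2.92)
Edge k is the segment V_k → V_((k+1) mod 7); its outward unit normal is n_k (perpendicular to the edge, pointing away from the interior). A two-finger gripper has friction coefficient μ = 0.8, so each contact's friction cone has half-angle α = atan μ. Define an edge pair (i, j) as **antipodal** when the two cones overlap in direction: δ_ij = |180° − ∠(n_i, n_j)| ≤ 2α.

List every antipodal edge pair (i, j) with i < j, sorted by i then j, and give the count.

α = atan 0.8 = 38.66°;  2α = 77.32°
n_0 = (-0.9178, +0.3970)
n_1 = (-0.9991, +0.0413)
n_2 = (-0.8682, -0.4961)
n_3 = (-0.1305, -0.9915)
n_4 = (+0.7455, -0.6665)
n_5 = (+0.8800, +0.4749)
n_6 = (-0.5899, +0.8075)
  (0,1): δ = 158.97°  ·
  (0,2): δ = 126.86°  ·
  (0,3): δ = 74.10°  ✓
  (0,4): δ = 18.41°  ✓
  (0,5): δ = 51.75°  ✓
  (0,6): δ = 149.54°  ·
  (1,2): δ = 147.89°  ·
  (1,3): δ = 95.13°  ·
  (1,4): δ = 39.43°  ✓
  (1,5): δ = 30.72°  ✓
  (1,6): δ = 128.52°  ·
  (2,3): δ = 127.24°  ·
  (2,4): δ = 71.55°  ✓
  (2,5): δ = 1.39°  ✓
  (2,6): δ = 96.40°  ·
  (3,4): δ = 124.30°  ·
  (3,5): δ = 54.15°  ✓
  (3,6): δ = 43.65°  ✓
  (4,5): δ = 109.85°  ·
  (4,6): δ = 12.05°  ✓
  (5,6): δ = 82.20°  ·
antipodal pairs: 10

count = 10; pairs: (0,3), (0,4), (0,5), (1,4), (1,5), (2,4), (2,5), (3,5), (3,6), (4,6)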